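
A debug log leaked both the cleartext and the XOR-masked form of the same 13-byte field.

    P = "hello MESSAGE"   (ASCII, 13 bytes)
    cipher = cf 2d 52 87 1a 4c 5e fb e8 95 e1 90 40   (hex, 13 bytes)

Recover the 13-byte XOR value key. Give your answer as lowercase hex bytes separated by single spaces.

a7 48 3e eb 75 6c 13 be bb c6 a0 d7 05

Since cipher = P ⊕ key, XORing both sides with P gives key = P ⊕ cipher.
68 XOR cf = a7
65 XOR 2d = 48
6c XOR 52 = 3e
6c XOR 87 = eb
6f XOR 1a = 75
20 XOR 4c = 6c
4d XOR 5e = 13
45 XOR fb = be
53 XOR e8 = bb
53 XOR 95 = c6
41 XOR e1 = a0
47 XOR 90 = d7
45 XOR 40 = 05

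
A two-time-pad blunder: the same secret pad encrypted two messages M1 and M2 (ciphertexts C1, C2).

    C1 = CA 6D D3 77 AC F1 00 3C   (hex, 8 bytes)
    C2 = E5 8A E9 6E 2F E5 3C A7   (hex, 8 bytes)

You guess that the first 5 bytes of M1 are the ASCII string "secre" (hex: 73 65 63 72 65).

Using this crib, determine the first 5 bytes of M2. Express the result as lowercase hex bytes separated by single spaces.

5c 82 59 6b e6

First, C1 ⊕ C2 = (M1 ⊕ K) ⊕ (M2 ⊕ K) = M1 ⊕ M2, so the key drops out. Then M2 = (M1 ⊕ M2) ⊕ M1 over the first 5 bytes.
byte 0: (ca ^ e5) ^ 73 = 2f ^ 73 = 5c
byte 1: (6d ^ 8a) ^ 65 = e7 ^ 65 = 82
byte 2: (d3 ^ e9) ^ 63 = 3a ^ 63 = 59
byte 3: (77 ^ 6e) ^ 72 = 19 ^ 72 = 6b
byte 4: (ac ^ 2f) ^ 65 = 83 ^ 65 = e6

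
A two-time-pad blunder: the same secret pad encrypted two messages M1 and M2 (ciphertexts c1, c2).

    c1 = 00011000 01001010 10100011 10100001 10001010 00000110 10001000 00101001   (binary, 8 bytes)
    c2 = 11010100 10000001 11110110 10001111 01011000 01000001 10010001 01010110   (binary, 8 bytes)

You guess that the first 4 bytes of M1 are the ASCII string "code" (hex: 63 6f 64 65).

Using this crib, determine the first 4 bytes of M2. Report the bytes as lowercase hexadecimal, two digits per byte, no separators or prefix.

First, c1 ⊕ c2 = (M1 ⊕ K) ⊕ (M2 ⊕ K) = M1 ⊕ M2, so the key drops out. Then M2 = (M1 ⊕ M2) ⊕ M1 over the first 4 bytes.
byte 0: (18 ⊕ d4) ⊕ 63 = cc ⊕ 63 = af
byte 1: (4a ⊕ 81) ⊕ 6f = cb ⊕ 6f = a4
byte 2: (a3 ⊕ f6) ⊕ 64 = 55 ⊕ 64 = 31
byte 3: (a1 ⊕ 8f) ⊕ 65 = 2e ⊕ 65 = 4b

afa4314b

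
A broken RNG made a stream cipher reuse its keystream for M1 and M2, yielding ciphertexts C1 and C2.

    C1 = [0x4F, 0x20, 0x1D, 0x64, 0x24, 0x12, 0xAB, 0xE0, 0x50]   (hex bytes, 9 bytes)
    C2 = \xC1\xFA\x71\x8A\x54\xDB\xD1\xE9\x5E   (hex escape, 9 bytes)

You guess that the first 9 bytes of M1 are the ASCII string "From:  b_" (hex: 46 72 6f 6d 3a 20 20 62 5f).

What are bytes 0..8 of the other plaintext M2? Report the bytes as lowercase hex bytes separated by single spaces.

c8 a8 03 83 4a e9 5a 6b 51

First, C1 ⊕ C2 = (M1 ⊕ K) ⊕ (M2 ⊕ K) = M1 ⊕ M2, so the key drops out. Then M2 = (M1 ⊕ M2) ⊕ M1 over the first 9 bytes.
byte 0: (4f ^ c1) ^ 46 = 8e ^ 46 = c8
byte 1: (20 ^ fa) ^ 72 = da ^ 72 = a8
byte 2: (1d ^ 71) ^ 6f = 6c ^ 6f = 03
byte 3: (64 ^ 8a) ^ 6d = ee ^ 6d = 83
byte 4: (24 ^ 54) ^ 3a = 70 ^ 3a = 4a
byte 5: (12 ^ db) ^ 20 = c9 ^ 20 = e9
byte 6: (ab ^ d1) ^ 20 = 7a ^ 20 = 5a
byte 7: (e0 ^ e9) ^ 62 = 09 ^ 62 = 6b
byte 8: (50 ^ 5e) ^ 5f = 0e ^ 5f = 51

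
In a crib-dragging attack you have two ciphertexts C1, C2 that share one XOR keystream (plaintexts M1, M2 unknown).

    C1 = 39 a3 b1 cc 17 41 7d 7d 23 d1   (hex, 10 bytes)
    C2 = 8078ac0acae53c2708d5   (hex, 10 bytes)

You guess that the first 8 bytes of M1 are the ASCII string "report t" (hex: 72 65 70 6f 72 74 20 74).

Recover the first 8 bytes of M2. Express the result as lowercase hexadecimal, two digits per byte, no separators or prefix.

cbbe6da9afd0612e

First, C1 ⊕ C2 = (M1 ⊕ K) ⊕ (M2 ⊕ K) = M1 ⊕ M2, so the key drops out. Then M2 = (M1 ⊕ M2) ⊕ M1 over the first 8 bytes.
byte 0: (39 ^ 80) ^ 72 = b9 ^ 72 = cb
byte 1: (a3 ^ 78) ^ 65 = db ^ 65 = be
byte 2: (b1 ^ ac) ^ 70 = 1d ^ 70 = 6d
byte 3: (cc ^ 0a) ^ 6f = c6 ^ 6f = a9
byte 4: (17 ^ ca) ^ 72 = dd ^ 72 = af
byte 5: (41 ^ e5) ^ 74 = a4 ^ 74 = d0
byte 6: (7d ^ 3c) ^ 20 = 41 ^ 20 = 61
byte 7: (7d ^ 27) ^ 74 = 5a ^ 74 = 2e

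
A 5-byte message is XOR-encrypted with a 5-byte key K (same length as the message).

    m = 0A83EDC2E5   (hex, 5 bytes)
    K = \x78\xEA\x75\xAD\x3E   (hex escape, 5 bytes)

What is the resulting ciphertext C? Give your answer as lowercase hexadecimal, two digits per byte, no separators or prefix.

7269986fdb

byte 0: 0a XOR 78 = 72
byte 1: 83 XOR ea = 69
byte 2: ed XOR 75 = 98
byte 3: c2 XOR ad = 6f
byte 4: e5 XOR 3e = db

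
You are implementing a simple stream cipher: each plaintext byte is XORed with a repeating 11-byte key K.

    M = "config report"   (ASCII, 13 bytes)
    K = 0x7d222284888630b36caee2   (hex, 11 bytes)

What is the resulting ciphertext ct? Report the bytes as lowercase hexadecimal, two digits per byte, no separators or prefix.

1e4d4ce2e1e110c109de8d0f56

The 11-byte key repeats, so the effective keystream is 7d 22 22 84 88 86 30 b3 6c ae e2 7d 22.
byte 0:  99 xor 125 =  30
byte 1: 111 xor  34 =  77
byte 2: 110 xor  34 =  76
byte 3: 102 xor 132 = 226
byte 4: 105 xor 136 = 225
byte 5: 103 xor 134 = 225
byte 6:  32 xor  48 =  16
byte 7: 114 xor 179 = 193
byte 8: 101 xor 108 =   9
byte 9: 112 xor 174 = 222
byte 10: 111 xor 226 = 141
byte 11: 114 xor 125 =  15
byte 12: 116 xor  34 =  86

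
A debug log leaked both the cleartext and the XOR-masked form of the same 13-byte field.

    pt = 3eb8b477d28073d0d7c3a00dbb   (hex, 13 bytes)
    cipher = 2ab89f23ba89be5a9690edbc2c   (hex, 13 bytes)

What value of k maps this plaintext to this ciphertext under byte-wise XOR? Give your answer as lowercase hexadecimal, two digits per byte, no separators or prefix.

14002b546809cd8a41534db197

Since cipher = pt ⊕ k, XORing both sides with pt gives k = pt ⊕ cipher.
byte 0: 3e ^ 2a = 14
byte 1: b8 ^ b8 = 00
byte 2: b4 ^ 9f = 2b
byte 3: 77 ^ 23 = 54
byte 4: d2 ^ ba = 68
byte 5: 80 ^ 89 = 09
byte 6: 73 ^ be = cd
byte 7: d0 ^ 5a = 8a
byte 8: d7 ^ 96 = 41
byte 9: c3 ^ 90 = 53
byte 10: a0 ^ ed = 4d
byte 11: 0d ^ bc = b1
byte 12: bb ^ 2c = 97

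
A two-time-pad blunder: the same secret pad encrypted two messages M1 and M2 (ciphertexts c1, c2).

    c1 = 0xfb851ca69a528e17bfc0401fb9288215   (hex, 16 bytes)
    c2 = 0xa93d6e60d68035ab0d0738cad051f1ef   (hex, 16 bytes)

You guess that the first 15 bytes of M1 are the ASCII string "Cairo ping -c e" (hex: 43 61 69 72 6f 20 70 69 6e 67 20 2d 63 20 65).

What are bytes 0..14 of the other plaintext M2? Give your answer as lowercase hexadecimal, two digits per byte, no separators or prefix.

11d91bb423f2cbd5dca058f80a5916

First, c1 ⊕ c2 = (M1 ⊕ K) ⊕ (M2 ⊕ K) = M1 ⊕ M2, so the key drops out. Then M2 = (M1 ⊕ M2) ⊕ M1 over the first 15 bytes.
byte 0: (fb xor a9) xor 43 = 52 xor 43 = 11
byte 1: (85 xor 3d) xor 61 = b8 xor 61 = d9
byte 2: (1c xor 6e) xor 69 = 72 xor 69 = 1b
byte 3: (a6 xor 60) xor 72 = c6 xor 72 = b4
byte 4: (9a xor d6) xor 6f = 4c xor 6f = 23
byte 5: (52 xor 80) xor 20 = d2 xor 20 = f2
byte 6: (8e xor 35) xor 70 = bb xor 70 = cb
byte 7: (17 xor ab) xor 69 = bc xor 69 = d5
byte 8: (bf xor 0d) xor 6e = b2 xor 6e = dc
byte 9: (c0 xor 07) xor 67 = c7 xor 67 = a0
byte 10: (40 xor 38) xor 20 = 78 xor 20 = 58
byte 11: (1f xor ca) xor 2d = d5 xor 2d = f8
byte 12: (b9 xor d0) xor 63 = 69 xor 63 = 0a
byte 13: (28 xor 51) xor 20 = 79 xor 20 = 59
byte 14: (82 xor f1) xor 65 = 73 xor 65 = 16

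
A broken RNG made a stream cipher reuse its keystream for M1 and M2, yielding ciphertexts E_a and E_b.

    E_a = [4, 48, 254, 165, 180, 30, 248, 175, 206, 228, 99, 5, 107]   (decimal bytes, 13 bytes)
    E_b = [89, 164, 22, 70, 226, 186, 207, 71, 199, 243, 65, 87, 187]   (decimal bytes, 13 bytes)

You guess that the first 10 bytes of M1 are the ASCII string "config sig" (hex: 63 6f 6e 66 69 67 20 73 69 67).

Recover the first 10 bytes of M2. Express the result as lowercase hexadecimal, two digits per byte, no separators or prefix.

First, E_a ⊕ E_b = (M1 ⊕ K) ⊕ (M2 ⊕ K) = M1 ⊕ M2, so the key drops out. Then M2 = (M1 ⊕ M2) ⊕ M1 over the first 10 bytes.
byte 0: (04 xor 59) xor 63 = 5d xor 63 = 3e
byte 1: (30 xor a4) xor 6f = 94 xor 6f = fb
byte 2: (fe xor 16) xor 6e = e8 xor 6e = 86
byte 3: (a5 xor 46) xor 66 = e3 xor 66 = 85
byte 4: (b4 xor e2) xor 69 = 56 xor 69 = 3f
byte 5: (1e xor ba) xor 67 = a4 xor 67 = c3
byte 6: (f8 xor cf) xor 20 = 37 xor 20 = 17
byte 7: (af xor 47) xor 73 = e8 xor 73 = 9b
byte 8: (ce xor c7) xor 69 = 09 xor 69 = 60
byte 9: (e4 xor f3) xor 67 = 17 xor 67 = 70

3efb86853fc3179b6070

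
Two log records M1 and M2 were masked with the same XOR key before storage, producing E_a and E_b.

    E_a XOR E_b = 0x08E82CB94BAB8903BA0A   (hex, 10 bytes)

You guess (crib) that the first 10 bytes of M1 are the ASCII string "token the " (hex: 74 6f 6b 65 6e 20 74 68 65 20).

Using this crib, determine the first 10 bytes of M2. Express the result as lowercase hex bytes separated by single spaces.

Since E_a ⊕ E_b = M1 ⊕ M2, XORing with the guessed M1 bytes yields the corresponding M2 bytes: M2 = (E_a ⊕ E_b) ⊕ M1.
byte 0:   8 XOR 116 = 124
byte 1: 232 XOR 111 = 135
byte 2:  44 XOR 107 =  71
byte 3: 185 XOR 101 = 220
byte 4:  75 XOR 110 =  37
byte 5: 171 XOR  32 = 139
byte 6: 137 XOR 116 = 253
byte 7:   3 XOR 104 = 107
byte 8: 186 XOR 101 = 223
byte 9:  10 XOR  32 =  42

7c 87 47 dc 25 8b fd 6b df 2a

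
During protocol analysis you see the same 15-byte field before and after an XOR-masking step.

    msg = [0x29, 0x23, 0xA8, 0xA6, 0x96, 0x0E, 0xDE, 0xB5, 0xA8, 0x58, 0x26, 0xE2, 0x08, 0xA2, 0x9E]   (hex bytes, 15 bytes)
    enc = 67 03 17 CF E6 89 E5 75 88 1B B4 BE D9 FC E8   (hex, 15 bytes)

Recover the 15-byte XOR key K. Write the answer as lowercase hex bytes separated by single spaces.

Since enc = msg ⊕ K, XORing both sides with msg gives K = msg ⊕ enc.
 41 ⊕ 103 =  78
 35 ⊕   3 =  32
168 ⊕  23 = 191
166 ⊕ 207 = 105
150 ⊕ 230 = 112
 14 ⊕ 137 = 135
222 ⊕ 229 =  59
181 ⊕ 117 = 192
168 ⊕ 136 =  32
 88 ⊕  27 =  67
 38 ⊕ 180 = 146
226 ⊕ 190 =  92
  8 ⊕ 217 = 209
162 ⊕ 252 =  94
158 ⊕ 232 = 118

4e 20 bf 69 70 87 3b c0 20 43 92 5c d1 5e 76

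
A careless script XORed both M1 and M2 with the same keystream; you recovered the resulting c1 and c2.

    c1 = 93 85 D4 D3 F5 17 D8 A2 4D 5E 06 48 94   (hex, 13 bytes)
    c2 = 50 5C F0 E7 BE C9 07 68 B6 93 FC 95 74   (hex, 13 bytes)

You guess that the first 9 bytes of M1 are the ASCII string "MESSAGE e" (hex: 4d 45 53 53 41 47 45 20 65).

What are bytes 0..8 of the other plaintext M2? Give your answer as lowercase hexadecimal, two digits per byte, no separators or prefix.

First, c1 ⊕ c2 = (M1 ⊕ K) ⊕ (M2 ⊕ K) = M1 ⊕ M2, so the key drops out. Then M2 = (M1 ⊕ M2) ⊕ M1 over the first 9 bytes.
byte 0: (93 xor 50) xor 4d = c3 xor 4d = 8e
byte 1: (85 xor 5c) xor 45 = d9 xor 45 = 9c
byte 2: (d4 xor f0) xor 53 = 24 xor 53 = 77
byte 3: (d3 xor e7) xor 53 = 34 xor 53 = 67
byte 4: (f5 xor be) xor 41 = 4b xor 41 = 0a
byte 5: (17 xor c9) xor 47 = de xor 47 = 99
byte 6: (d8 xor 07) xor 45 = df xor 45 = 9a
byte 7: (a2 xor 68) xor 20 = ca xor 20 = ea
byte 8: (4d xor b6) xor 65 = fb xor 65 = 9e

8e9c77670a999aea9e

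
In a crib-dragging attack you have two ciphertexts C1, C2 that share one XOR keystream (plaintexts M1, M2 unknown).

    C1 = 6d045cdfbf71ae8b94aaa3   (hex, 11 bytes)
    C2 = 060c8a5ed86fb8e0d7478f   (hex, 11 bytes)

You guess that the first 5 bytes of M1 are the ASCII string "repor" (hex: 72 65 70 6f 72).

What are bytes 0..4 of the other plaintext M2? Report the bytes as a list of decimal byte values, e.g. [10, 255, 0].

First, C1 ⊕ C2 = (M1 ⊕ K) ⊕ (M2 ⊕ K) = M1 ⊕ M2, so the key drops out. Then M2 = (M1 ⊕ M2) ⊕ M1 over the first 5 bytes.
byte 0: (6d ^ 06) ^ 72 = 6b ^ 72 = 19
byte 1: (04 ^ 0c) ^ 65 = 08 ^ 65 = 6d
byte 2: (5c ^ 8a) ^ 70 = d6 ^ 70 = a6
byte 3: (df ^ 5e) ^ 6f = 81 ^ 6f = ee
byte 4: (bf ^ d8) ^ 72 = 67 ^ 72 = 15

[25, 109, 166, 238, 21]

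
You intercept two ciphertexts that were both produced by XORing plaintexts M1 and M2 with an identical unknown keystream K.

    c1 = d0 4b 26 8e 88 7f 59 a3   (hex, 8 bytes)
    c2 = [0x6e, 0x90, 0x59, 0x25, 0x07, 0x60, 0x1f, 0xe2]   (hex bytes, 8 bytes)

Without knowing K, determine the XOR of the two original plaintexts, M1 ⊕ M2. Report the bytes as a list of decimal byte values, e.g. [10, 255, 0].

[190, 219, 127, 171, 143, 31, 70, 65]

c1 ⊕ c2 = (M1 ⊕ K) ⊕ (M2 ⊕ K) = M1 ⊕ M2 — the shared key cancels under XOR.
byte 0: 208 ^ 110 = 190
byte 1:  75 ^ 144 = 219
byte 2:  38 ^  89 = 127
byte 3: 142 ^  37 = 171
byte 4: 136 ^   7 = 143
byte 5: 127 ^  96 =  31
byte 6:  89 ^  31 =  70
byte 7: 163 ^ 226 =  65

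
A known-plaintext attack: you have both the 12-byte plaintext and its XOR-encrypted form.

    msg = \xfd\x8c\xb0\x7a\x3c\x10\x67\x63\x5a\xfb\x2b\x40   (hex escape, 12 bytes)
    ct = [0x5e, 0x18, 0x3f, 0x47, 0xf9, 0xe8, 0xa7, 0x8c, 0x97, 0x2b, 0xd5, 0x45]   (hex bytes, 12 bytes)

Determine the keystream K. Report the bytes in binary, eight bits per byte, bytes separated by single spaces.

Since ct = msg ⊕ K, XORing both sides with msg gives K = msg ⊕ ct.
253 ⊕  94 = 163
140 ⊕  24 = 148
176 ⊕  63 = 143
122 ⊕  71 =  61
 60 ⊕ 249 = 197
 16 ⊕ 232 = 248
103 ⊕ 167 = 192
 99 ⊕ 140 = 239
 90 ⊕ 151 = 205
251 ⊕  43 = 208
 43 ⊕ 213 = 254
 64 ⊕  69 =   5

10100011 10010100 10001111 00111101 11000101 11111000 11000000 11101111 11001101 11010000 11111110 00000101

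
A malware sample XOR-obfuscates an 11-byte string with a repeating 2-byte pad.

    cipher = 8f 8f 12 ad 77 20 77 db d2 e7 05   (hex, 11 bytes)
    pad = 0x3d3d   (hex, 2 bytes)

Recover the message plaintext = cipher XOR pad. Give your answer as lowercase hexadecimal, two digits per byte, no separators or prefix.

The 2-byte key repeats, so the effective keystream is 3d 3d 3d 3d 3d 3d 3d 3d 3d 3d 3d.
byte 0: 8f ^ 3d = b2
byte 1: 8f ^ 3d = b2
byte 2: 12 ^ 3d = 2f
byte 3: ad ^ 3d = 90
byte 4: 77 ^ 3d = 4a
byte 5: 20 ^ 3d = 1d
byte 6: 77 ^ 3d = 4a
byte 7: db ^ 3d = e6
byte 8: d2 ^ 3d = ef
byte 9: e7 ^ 3d = da
byte 10: 05 ^ 3d = 38

b2b22f904a1d4ae6efda38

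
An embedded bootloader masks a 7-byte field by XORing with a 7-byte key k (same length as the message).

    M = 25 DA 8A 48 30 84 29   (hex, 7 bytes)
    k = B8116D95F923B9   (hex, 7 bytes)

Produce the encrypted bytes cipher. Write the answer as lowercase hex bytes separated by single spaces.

9d cb e7 dd c9 a7 90

byte 0:  37 ^ 184 = 157
byte 1: 218 ^  17 = 203
byte 2: 138 ^ 109 = 231
byte 3:  72 ^ 149 = 221
byte 4:  48 ^ 249 = 201
byte 5: 132 ^  35 = 167
byte 6:  41 ^ 185 = 144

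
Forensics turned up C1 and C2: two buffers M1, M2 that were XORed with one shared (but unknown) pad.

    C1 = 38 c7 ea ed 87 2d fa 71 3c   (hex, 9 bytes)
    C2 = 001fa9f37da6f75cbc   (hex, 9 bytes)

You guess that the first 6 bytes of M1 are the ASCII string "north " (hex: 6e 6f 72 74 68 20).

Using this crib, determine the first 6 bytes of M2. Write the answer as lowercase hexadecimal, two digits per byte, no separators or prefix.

First, C1 ⊕ C2 = (M1 ⊕ K) ⊕ (M2 ⊕ K) = M1 ⊕ M2, so the key drops out. Then M2 = (M1 ⊕ M2) ⊕ M1 over the first 6 bytes.
byte 0: (38 XOR 00) XOR 6e = 38 XOR 6e = 56
byte 1: (c7 XOR 1f) XOR 6f = d8 XOR 6f = b7
byte 2: (ea XOR a9) XOR 72 = 43 XOR 72 = 31
byte 3: (ed XOR f3) XOR 74 = 1e XOR 74 = 6a
byte 4: (87 XOR 7d) XOR 68 = fa XOR 68 = 92
byte 5: (2d XOR a6) XOR 20 = 8b XOR 20 = ab

56b7316a92ab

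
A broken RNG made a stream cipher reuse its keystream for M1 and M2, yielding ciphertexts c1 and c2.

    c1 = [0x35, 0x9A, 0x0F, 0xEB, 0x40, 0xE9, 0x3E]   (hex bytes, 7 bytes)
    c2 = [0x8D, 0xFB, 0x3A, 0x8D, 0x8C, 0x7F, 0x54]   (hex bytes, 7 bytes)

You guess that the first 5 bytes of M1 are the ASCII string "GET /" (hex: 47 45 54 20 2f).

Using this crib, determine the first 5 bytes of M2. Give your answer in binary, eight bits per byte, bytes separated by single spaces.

11111111 00100100 01100001 01000110 11100011

First, c1 ⊕ c2 = (M1 ⊕ K) ⊕ (M2 ⊕ K) = M1 ⊕ M2, so the key drops out. Then M2 = (M1 ⊕ M2) ⊕ M1 over the first 5 bytes.
byte 0: (35 ^ 8d) ^ 47 = b8 ^ 47 = ff
byte 1: (9a ^ fb) ^ 45 = 61 ^ 45 = 24
byte 2: (0f ^ 3a) ^ 54 = 35 ^ 54 = 61
byte 3: (eb ^ 8d) ^ 20 = 66 ^ 20 = 46
byte 4: (40 ^ 8c) ^ 2f = cc ^ 2f = e3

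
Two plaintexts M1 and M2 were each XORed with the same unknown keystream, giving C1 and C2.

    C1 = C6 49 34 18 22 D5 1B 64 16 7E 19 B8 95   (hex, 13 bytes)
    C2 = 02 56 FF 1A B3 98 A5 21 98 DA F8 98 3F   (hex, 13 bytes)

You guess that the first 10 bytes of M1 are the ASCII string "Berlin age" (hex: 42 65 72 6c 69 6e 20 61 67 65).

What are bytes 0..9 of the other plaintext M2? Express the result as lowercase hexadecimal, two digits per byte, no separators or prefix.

First, C1 ⊕ C2 = (M1 ⊕ K) ⊕ (M2 ⊕ K) = M1 ⊕ M2, so the key drops out. Then M2 = (M1 ⊕ M2) ⊕ M1 over the first 10 bytes.
byte 0: (c6 ⊕ 02) ⊕ 42 = c4 ⊕ 42 = 86
byte 1: (49 ⊕ 56) ⊕ 65 = 1f ⊕ 65 = 7a
byte 2: (34 ⊕ ff) ⊕ 72 = cb ⊕ 72 = b9
byte 3: (18 ⊕ 1a) ⊕ 6c = 02 ⊕ 6c = 6e
byte 4: (22 ⊕ b3) ⊕ 69 = 91 ⊕ 69 = f8
byte 5: (d5 ⊕ 98) ⊕ 6e = 4d ⊕ 6e = 23
byte 6: (1b ⊕ a5) ⊕ 20 = be ⊕ 20 = 9e
byte 7: (64 ⊕ 21) ⊕ 61 = 45 ⊕ 61 = 24
byte 8: (16 ⊕ 98) ⊕ 67 = 8e ⊕ 67 = e9
byte 9: (7e ⊕ da) ⊕ 65 = a4 ⊕ 65 = c1

867ab96ef8239e24e9c1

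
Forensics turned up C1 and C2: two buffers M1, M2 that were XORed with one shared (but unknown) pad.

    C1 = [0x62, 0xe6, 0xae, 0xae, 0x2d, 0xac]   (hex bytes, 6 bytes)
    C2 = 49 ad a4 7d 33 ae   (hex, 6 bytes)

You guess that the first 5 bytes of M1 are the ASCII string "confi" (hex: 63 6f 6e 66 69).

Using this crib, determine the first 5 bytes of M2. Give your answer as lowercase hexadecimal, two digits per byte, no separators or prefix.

482464b577

First, C1 ⊕ C2 = (M1 ⊕ K) ⊕ (M2 ⊕ K) = M1 ⊕ M2, so the key drops out. Then M2 = (M1 ⊕ M2) ⊕ M1 over the first 5 bytes.
byte 0: (62 ⊕ 49) ⊕ 63 = 2b ⊕ 63 = 48
byte 1: (e6 ⊕ ad) ⊕ 6f = 4b ⊕ 6f = 24
byte 2: (ae ⊕ a4) ⊕ 6e = 0a ⊕ 6e = 64
byte 3: (ae ⊕ 7d) ⊕ 66 = d3 ⊕ 66 = b5
byte 4: (2d ⊕ 33) ⊕ 69 = 1e ⊕ 69 = 77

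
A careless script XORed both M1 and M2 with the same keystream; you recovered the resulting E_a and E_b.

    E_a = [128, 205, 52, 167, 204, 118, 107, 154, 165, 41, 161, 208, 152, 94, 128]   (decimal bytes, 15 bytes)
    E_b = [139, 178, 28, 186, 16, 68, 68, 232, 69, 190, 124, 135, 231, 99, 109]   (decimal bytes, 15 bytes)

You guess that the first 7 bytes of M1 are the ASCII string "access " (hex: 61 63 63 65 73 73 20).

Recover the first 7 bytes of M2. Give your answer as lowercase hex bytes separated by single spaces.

6a 1c 4b 78 af 41 0f

First, E_a ⊕ E_b = (M1 ⊕ K) ⊕ (M2 ⊕ K) = M1 ⊕ M2, so the key drops out. Then M2 = (M1 ⊕ M2) ⊕ M1 over the first 7 bytes.
byte 0: (80 XOR 8b) XOR 61 = 0b XOR 61 = 6a
byte 1: (cd XOR b2) XOR 63 = 7f XOR 63 = 1c
byte 2: (34 XOR 1c) XOR 63 = 28 XOR 63 = 4b
byte 3: (a7 XOR ba) XOR 65 = 1d XOR 65 = 78
byte 4: (cc XOR 10) XOR 73 = dc XOR 73 = af
byte 5: (76 XOR 44) XOR 73 = 32 XOR 73 = 41
byte 6: (6b XOR 44) XOR 20 = 2f XOR 20 = 0f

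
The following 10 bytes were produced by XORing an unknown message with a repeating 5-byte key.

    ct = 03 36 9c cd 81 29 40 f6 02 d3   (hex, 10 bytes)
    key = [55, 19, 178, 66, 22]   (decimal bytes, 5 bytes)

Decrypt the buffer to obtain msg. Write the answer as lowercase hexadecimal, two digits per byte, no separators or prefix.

The 5-byte key repeats, so the effective keystream is 37 13 b2 42 16 37 13 b2 42 16.
byte 0: 03 xor 37 = 34
byte 1: 36 xor 13 = 25
byte 2: 9c xor b2 = 2e
byte 3: cd xor 42 = 8f
byte 4: 81 xor 16 = 97
byte 5: 29 xor 37 = 1e
byte 6: 40 xor 13 = 53
byte 7: f6 xor b2 = 44
byte 8: 02 xor 42 = 40
byte 9: d3 xor 16 = c5

34252e8f971e534440c5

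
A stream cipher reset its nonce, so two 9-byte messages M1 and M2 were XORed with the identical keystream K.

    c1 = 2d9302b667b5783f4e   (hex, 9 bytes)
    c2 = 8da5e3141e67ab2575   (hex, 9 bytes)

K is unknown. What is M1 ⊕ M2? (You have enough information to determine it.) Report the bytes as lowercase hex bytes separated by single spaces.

a0 36 e1 a2 79 d2 d3 1a 3b

c1 ⊕ c2 = (M1 ⊕ K) ⊕ (M2 ⊕ K) = M1 ⊕ M2 — the shared key cancels under XOR.
00101101 XOR 10001101 = 10100000
10010011 XOR 10100101 = 00110110
00000010 XOR 11100011 = 11100001
10110110 XOR 00010100 = 10100010
01100111 XOR 00011110 = 01111001
10110101 XOR 01100111 = 11010010
01111000 XOR 10101011 = 11010011
00111111 XOR 00100101 = 00011010
01001110 XOR 01110101 = 00111011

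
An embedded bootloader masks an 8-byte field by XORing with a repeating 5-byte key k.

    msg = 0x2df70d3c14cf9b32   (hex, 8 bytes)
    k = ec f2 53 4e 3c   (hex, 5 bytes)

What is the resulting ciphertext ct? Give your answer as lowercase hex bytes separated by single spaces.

The 5-byte key repeats, so the effective keystream is ec f2 53 4e 3c ec f2 53.
byte 0: 2d xor ec = c1
byte 1: f7 xor f2 = 05
byte 2: 0d xor 53 = 5e
byte 3: 3c xor 4e = 72
byte 4: 14 xor 3c = 28
byte 5: cf xor ec = 23
byte 6: 9b xor f2 = 69
byte 7: 32 xor 53 = 61

c1 05 5e 72 28 23 69 61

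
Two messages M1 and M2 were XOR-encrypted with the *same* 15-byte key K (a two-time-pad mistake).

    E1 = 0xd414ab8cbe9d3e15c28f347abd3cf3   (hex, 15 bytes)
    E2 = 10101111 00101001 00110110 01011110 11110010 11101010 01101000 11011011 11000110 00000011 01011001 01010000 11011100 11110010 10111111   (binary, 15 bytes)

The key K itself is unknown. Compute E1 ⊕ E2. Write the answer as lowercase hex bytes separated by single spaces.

E1 ⊕ E2 = (M1 ⊕ K) ⊕ (M2 ⊕ K) = M1 ⊕ M2 — the shared key cancels under XOR.
11010100 XOR 10101111 = 01111011
00010100 XOR 00101001 = 00111101
10101011 XOR 00110110 = 10011101
10001100 XOR 01011110 = 11010010
10111110 XOR 11110010 = 01001100
10011101 XOR 11101010 = 01110111
00111110 XOR 01101000 = 01010110
00010101 XOR 11011011 = 11001110
11000010 XOR 11000110 = 00000100
10001111 XOR 00000011 = 10001100
00110100 XOR 01011001 = 01101101
01111010 XOR 01010000 = 00101010
10111101 XOR 11011100 = 01100001
00111100 XOR 11110010 = 11001110
11110011 XOR 10111111 = 01001100

7b 3d 9d d2 4c 77 56 ce 04 8c 6d 2a 61 ce 4c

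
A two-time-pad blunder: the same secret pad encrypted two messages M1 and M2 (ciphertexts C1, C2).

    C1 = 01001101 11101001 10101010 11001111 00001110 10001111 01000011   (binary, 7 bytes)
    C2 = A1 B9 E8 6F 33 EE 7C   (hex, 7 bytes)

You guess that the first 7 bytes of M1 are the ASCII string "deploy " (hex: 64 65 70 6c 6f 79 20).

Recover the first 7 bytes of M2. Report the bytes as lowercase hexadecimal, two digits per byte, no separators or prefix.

First, C1 ⊕ C2 = (M1 ⊕ K) ⊕ (M2 ⊕ K) = M1 ⊕ M2, so the key drops out. Then M2 = (M1 ⊕ M2) ⊕ M1 over the first 7 bytes.
byte 0: (4d xor a1) xor 64 = ec xor 64 = 88
byte 1: (e9 xor b9) xor 65 = 50 xor 65 = 35
byte 2: (aa xor e8) xor 70 = 42 xor 70 = 32
byte 3: (cf xor 6f) xor 6c = a0 xor 6c = cc
byte 4: (0e xor 33) xor 6f = 3d xor 6f = 52
byte 5: (8f xor ee) xor 79 = 61 xor 79 = 18
byte 6: (43 xor 7c) xor 20 = 3f xor 20 = 1f

883532cc52181f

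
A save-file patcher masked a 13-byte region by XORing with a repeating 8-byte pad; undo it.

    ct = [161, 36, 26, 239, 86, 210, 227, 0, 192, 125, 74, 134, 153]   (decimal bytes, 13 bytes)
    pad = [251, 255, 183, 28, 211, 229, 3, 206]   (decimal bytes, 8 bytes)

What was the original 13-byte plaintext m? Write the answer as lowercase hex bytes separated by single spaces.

The 8-byte key repeats, so the effective keystream is fb ff b7 1c d3 e5 03 ce fb ff b7 1c d3.
byte 0: a1 XOR fb = 5a
byte 1: 24 XOR ff = db
byte 2: 1a XOR b7 = ad
byte 3: ef XOR 1c = f3
byte 4: 56 XOR d3 = 85
byte 5: d2 XOR e5 = 37
byte 6: e3 XOR 03 = e0
byte 7: 00 XOR ce = ce
byte 8: c0 XOR fb = 3b
byte 9: 7d XOR ff = 82
byte 10: 4a XOR b7 = fd
byte 11: 86 XOR 1c = 9a
byte 12: 99 XOR d3 = 4a

5a db ad f3 85 37 e0 ce 3b 82 fd 9a 4a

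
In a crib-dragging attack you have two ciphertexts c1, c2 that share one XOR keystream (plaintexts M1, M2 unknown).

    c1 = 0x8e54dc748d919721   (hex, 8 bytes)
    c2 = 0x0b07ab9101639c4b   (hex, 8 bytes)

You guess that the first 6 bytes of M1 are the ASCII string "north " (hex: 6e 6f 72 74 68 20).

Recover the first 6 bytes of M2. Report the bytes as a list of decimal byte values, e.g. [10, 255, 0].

[235, 60, 5, 145, 228, 210]

First, c1 ⊕ c2 = (M1 ⊕ K) ⊕ (M2 ⊕ K) = M1 ⊕ M2, so the key drops out. Then M2 = (M1 ⊕ M2) ⊕ M1 over the first 6 bytes.
byte 0: (8e ^ 0b) ^ 6e = 85 ^ 6e = eb
byte 1: (54 ^ 07) ^ 6f = 53 ^ 6f = 3c
byte 2: (dc ^ ab) ^ 72 = 77 ^ 72 = 05
byte 3: (74 ^ 91) ^ 74 = e5 ^ 74 = 91
byte 4: (8d ^ 01) ^ 68 = 8c ^ 68 = e4
byte 5: (91 ^ 63) ^ 20 = f2 ^ 20 = d2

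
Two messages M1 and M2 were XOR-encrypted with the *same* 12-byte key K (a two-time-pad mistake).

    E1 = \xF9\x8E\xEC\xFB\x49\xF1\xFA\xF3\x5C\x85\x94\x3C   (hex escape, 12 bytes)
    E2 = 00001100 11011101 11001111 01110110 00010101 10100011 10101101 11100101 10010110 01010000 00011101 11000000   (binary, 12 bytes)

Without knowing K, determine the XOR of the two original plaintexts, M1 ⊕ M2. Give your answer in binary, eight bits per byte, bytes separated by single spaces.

11110101 01010011 00100011 10001101 01011100 01010010 01010111 00010110 11001010 11010101 10001001 11111100

E1 ⊕ E2 = (M1 ⊕ K) ⊕ (M2 ⊕ K) = M1 ⊕ M2 — the shared key cancels under XOR.
byte 0: f9 XOR 0c = f5
byte 1: 8e XOR dd = 53
byte 2: ec XOR cf = 23
byte 3: fb XOR 76 = 8d
byte 4: 49 XOR 15 = 5c
byte 5: f1 XOR a3 = 52
byte 6: fa XOR ad = 57
byte 7: f3 XOR e5 = 16
byte 8: 5c XOR 96 = ca
byte 9: 85 XOR 50 = d5
byte 10: 94 XOR 1d = 89
byte 11: 3c XOR c0 = fc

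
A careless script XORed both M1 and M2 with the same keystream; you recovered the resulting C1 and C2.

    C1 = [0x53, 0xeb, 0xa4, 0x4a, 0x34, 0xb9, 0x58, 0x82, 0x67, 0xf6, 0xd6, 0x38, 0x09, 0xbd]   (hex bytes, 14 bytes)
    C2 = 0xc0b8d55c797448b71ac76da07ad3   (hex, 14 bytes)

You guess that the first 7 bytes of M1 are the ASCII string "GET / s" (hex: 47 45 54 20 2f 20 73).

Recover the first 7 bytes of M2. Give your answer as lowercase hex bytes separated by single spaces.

d4 16 25 36 62 ed 63

First, C1 ⊕ C2 = (M1 ⊕ K) ⊕ (M2 ⊕ K) = M1 ⊕ M2, so the key drops out. Then M2 = (M1 ⊕ M2) ⊕ M1 over the first 7 bytes.
byte 0: (53 xor c0) xor 47 = 93 xor 47 = d4
byte 1: (eb xor b8) xor 45 = 53 xor 45 = 16
byte 2: (a4 xor d5) xor 54 = 71 xor 54 = 25
byte 3: (4a xor 5c) xor 20 = 16 xor 20 = 36
byte 4: (34 xor 79) xor 2f = 4d xor 2f = 62
byte 5: (b9 xor 74) xor 20 = cd xor 20 = ed
byte 6: (58 xor 48) xor 73 = 10 xor 73 = 63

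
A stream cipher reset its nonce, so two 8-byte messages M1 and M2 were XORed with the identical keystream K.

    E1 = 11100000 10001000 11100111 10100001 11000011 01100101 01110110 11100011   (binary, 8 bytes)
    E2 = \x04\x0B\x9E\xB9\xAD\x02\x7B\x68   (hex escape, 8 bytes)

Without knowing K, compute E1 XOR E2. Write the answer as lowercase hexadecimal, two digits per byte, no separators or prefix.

E1 ⊕ E2 = (M1 ⊕ K) ⊕ (M2 ⊕ K) = M1 ⊕ M2 — the shared key cancels under XOR.
e0 XOR 04 = e4
88 XOR 0b = 83
e7 XOR 9e = 79
a1 XOR b9 = 18
c3 XOR ad = 6e
65 XOR 02 = 67
76 XOR 7b = 0d
e3 XOR 68 = 8b

e48379186e670d8b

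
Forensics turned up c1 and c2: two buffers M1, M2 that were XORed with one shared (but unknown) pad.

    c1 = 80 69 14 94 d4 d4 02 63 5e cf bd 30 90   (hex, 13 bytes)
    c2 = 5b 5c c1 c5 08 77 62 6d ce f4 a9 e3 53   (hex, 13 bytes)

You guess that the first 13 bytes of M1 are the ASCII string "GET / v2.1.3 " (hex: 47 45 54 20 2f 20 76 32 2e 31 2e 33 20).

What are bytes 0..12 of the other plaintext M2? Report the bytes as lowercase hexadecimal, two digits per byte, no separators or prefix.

First, c1 ⊕ c2 = (M1 ⊕ K) ⊕ (M2 ⊕ K) = M1 ⊕ M2, so the key drops out. Then M2 = (M1 ⊕ M2) ⊕ M1 over the first 13 bytes.
byte 0: (80 XOR 5b) XOR 47 = db XOR 47 = 9c
byte 1: (69 XOR 5c) XOR 45 = 35 XOR 45 = 70
byte 2: (14 XOR c1) XOR 54 = d5 XOR 54 = 81
byte 3: (94 XOR c5) XOR 20 = 51 XOR 20 = 71
byte 4: (d4 XOR 08) XOR 2f = dc XOR 2f = f3
byte 5: (d4 XOR 77) XOR 20 = a3 XOR 20 = 83
byte 6: (02 XOR 62) XOR 76 = 60 XOR 76 = 16
byte 7: (63 XOR 6d) XOR 32 = 0e XOR 32 = 3c
byte 8: (5e XOR ce) XOR 2e = 90 XOR 2e = be
byte 9: (cf XOR f4) XOR 31 = 3b XOR 31 = 0a
byte 10: (bd XOR a9) XOR 2e = 14 XOR 2e = 3a
byte 11: (30 XOR e3) XOR 33 = d3 XOR 33 = e0
byte 12: (90 XOR 53) XOR 20 = c3 XOR 20 = e3

9c708171f383163cbe0a3ae0e3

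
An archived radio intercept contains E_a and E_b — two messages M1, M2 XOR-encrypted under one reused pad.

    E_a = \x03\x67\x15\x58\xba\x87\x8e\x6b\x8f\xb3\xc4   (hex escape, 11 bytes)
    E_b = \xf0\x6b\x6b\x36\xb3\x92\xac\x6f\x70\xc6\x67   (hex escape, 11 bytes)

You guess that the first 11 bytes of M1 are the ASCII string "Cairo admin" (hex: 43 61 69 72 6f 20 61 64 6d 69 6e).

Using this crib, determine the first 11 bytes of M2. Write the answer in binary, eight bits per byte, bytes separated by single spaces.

10110000 01101101 00010111 00011100 01100110 00110101 01000011 01100000 10010010 00011100 11001101

First, E_a ⊕ E_b = (M1 ⊕ K) ⊕ (M2 ⊕ K) = M1 ⊕ M2, so the key drops out. Then M2 = (M1 ⊕ M2) ⊕ M1 over the first 11 bytes.
byte 0: (03 ^ f0) ^ 43 = f3 ^ 43 = b0
byte 1: (67 ^ 6b) ^ 61 = 0c ^ 61 = 6d
byte 2: (15 ^ 6b) ^ 69 = 7e ^ 69 = 17
byte 3: (58 ^ 36) ^ 72 = 6e ^ 72 = 1c
byte 4: (ba ^ b3) ^ 6f = 09 ^ 6f = 66
byte 5: (87 ^ 92) ^ 20 = 15 ^ 20 = 35
byte 6: (8e ^ ac) ^ 61 = 22 ^ 61 = 43
byte 7: (6b ^ 6f) ^ 64 = 04 ^ 64 = 60
byte 8: (8f ^ 70) ^ 6d = ff ^ 6d = 92
byte 9: (b3 ^ c6) ^ 69 = 75 ^ 69 = 1c
byte 10: (c4 ^ 67) ^ 6e = a3 ^ 6e = cd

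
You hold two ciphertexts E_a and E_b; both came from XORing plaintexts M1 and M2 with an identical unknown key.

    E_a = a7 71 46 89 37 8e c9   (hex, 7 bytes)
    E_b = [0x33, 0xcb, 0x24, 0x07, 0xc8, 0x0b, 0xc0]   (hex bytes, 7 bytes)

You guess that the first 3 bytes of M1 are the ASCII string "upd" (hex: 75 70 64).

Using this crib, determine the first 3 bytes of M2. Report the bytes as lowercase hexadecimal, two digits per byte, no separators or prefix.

First, E_a ⊕ E_b = (M1 ⊕ K) ⊕ (M2 ⊕ K) = M1 ⊕ M2, so the key drops out. Then M2 = (M1 ⊕ M2) ⊕ M1 over the first 3 bytes.
byte 0: (a7 ^ 33) ^ 75 = 94 ^ 75 = e1
byte 1: (71 ^ cb) ^ 70 = ba ^ 70 = ca
byte 2: (46 ^ 24) ^ 64 = 62 ^ 64 = 06

e1ca06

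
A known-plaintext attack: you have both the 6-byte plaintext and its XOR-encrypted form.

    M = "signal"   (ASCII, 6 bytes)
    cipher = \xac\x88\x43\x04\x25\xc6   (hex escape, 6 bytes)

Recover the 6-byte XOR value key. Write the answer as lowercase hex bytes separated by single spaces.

Since cipher = M ⊕ key, XORing both sides with M gives key = M ⊕ cipher.
73 XOR ac = df
69 XOR 88 = e1
67 XOR 43 = 24
6e XOR 04 = 6a
61 XOR 25 = 44
6c XOR c6 = aa

df e1 24 6a 44 aa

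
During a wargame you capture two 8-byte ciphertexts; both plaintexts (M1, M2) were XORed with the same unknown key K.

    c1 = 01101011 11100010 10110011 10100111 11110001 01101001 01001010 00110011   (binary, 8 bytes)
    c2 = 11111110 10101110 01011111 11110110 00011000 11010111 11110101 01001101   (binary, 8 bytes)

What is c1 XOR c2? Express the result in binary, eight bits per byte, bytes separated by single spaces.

10010101 01001100 11101100 01010001 11101001 10111110 10111111 01111110

c1 ⊕ c2 = (M1 ⊕ K) ⊕ (M2 ⊕ K) = M1 ⊕ M2 — the shared key cancels under XOR.
6b ⊕ fe = 95
e2 ⊕ ae = 4c
b3 ⊕ 5f = ec
a7 ⊕ f6 = 51
f1 ⊕ 18 = e9
69 ⊕ d7 = be
4a ⊕ f5 = bf
33 ⊕ 4d = 7e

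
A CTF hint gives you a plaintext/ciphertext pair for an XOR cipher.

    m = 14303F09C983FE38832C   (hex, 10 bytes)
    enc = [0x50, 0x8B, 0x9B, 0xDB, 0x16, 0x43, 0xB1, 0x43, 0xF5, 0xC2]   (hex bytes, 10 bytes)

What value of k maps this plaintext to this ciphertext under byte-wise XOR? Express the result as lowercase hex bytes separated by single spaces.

44 bb a4 d2 df c0 4f 7b 76 ee

Since enc = m ⊕ k, XORing both sides with m gives k = m ⊕ enc.
00010100 ⊕ 01010000 = 01000100
00110000 ⊕ 10001011 = 10111011
00111111 ⊕ 10011011 = 10100100
00001001 ⊕ 11011011 = 11010010
11001001 ⊕ 00010110 = 11011111
10000011 ⊕ 01000011 = 11000000
11111110 ⊕ 10110001 = 01001111
00111000 ⊕ 01000011 = 01111011
10000011 ⊕ 11110101 = 01110110
00101100 ⊕ 11000010 = 11101110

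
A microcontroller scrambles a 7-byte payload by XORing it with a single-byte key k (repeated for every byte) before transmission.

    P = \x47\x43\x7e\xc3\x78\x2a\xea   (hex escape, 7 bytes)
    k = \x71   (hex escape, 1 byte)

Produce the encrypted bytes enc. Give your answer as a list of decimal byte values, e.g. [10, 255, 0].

The 1-byte key repeats, so the effective keystream is 71 71 71 71 71 71 71.
byte 0: 47 XOR 71 = 36
byte 1: 43 XOR 71 = 32
byte 2: 7e XOR 71 = 0f
byte 3: c3 XOR 71 = b2
byte 4: 78 XOR 71 = 09
byte 5: 2a XOR 71 = 5b
byte 6: ea XOR 71 = 9b

[54, 50, 15, 178, 9, 91, 155]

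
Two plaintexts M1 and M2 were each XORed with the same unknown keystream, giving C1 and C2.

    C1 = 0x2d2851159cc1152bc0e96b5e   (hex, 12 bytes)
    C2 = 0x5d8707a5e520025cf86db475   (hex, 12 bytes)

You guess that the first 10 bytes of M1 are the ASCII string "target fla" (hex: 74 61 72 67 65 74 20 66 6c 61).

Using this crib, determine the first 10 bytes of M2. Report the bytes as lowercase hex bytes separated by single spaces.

04 ce 24 d7 1c 95 37 11 54 e5

First, C1 ⊕ C2 = (M1 ⊕ K) ⊕ (M2 ⊕ K) = M1 ⊕ M2, so the key drops out. Then M2 = (M1 ⊕ M2) ⊕ M1 over the first 10 bytes.
byte 0: (2d XOR 5d) XOR 74 = 70 XOR 74 = 04
byte 1: (28 XOR 87) XOR 61 = af XOR 61 = ce
byte 2: (51 XOR 07) XOR 72 = 56 XOR 72 = 24
byte 3: (15 XOR a5) XOR 67 = b0 XOR 67 = d7
byte 4: (9c XOR e5) XOR 65 = 79 XOR 65 = 1c
byte 5: (c1 XOR 20) XOR 74 = e1 XOR 74 = 95
byte 6: (15 XOR 02) XOR 20 = 17 XOR 20 = 37
byte 7: (2b XOR 5c) XOR 66 = 77 XOR 66 = 11
byte 8: (c0 XOR f8) XOR 6c = 38 XOR 6c = 54
byte 9: (e9 XOR 6d) XOR 61 = 84 XOR 61 = e5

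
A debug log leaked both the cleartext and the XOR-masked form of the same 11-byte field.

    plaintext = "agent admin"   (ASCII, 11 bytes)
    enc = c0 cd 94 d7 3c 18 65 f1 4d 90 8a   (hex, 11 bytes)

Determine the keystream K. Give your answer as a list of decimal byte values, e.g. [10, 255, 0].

Since enc = plaintext ⊕ K, XORing both sides with plaintext gives K = plaintext ⊕ enc.
61 ⊕ c0 = a1
67 ⊕ cd = aa
65 ⊕ 94 = f1
6e ⊕ d7 = b9
74 ⊕ 3c = 48
20 ⊕ 18 = 38
61 ⊕ 65 = 04
64 ⊕ f1 = 95
6d ⊕ 4d = 20
69 ⊕ 90 = f9
6e ⊕ 8a = e4

[161, 170, 241, 185, 72, 56, 4, 149, 32, 249, 228]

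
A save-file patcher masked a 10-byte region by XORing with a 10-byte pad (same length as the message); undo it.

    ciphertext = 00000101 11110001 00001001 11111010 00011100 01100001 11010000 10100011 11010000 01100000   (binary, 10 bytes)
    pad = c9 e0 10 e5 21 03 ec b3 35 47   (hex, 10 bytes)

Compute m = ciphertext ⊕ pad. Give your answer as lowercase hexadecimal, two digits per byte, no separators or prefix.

XOR is its own inverse, so applying the key byte-wise gives the result directly.
05 xor c9 = cc
f1 xor e0 = 11
09 xor 10 = 19
fa xor e5 = 1f
1c xor 21 = 3d
61 xor 03 = 62
d0 xor ec = 3c
a3 xor b3 = 10
d0 xor 35 = e5
60 xor 47 = 27

cc11191f3d623c10e527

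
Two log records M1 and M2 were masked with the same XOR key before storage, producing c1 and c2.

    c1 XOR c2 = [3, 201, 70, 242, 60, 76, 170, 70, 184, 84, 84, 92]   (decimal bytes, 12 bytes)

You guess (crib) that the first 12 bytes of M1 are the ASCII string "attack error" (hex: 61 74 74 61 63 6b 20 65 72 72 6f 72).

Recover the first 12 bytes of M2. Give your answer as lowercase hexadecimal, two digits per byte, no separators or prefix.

62bd32935f278a23ca263b2e

Since c1 ⊕ c2 = M1 ⊕ M2, XORing with the guessed M1 bytes yields the corresponding M2 bytes: M2 = (c1 ⊕ c2) ⊕ M1.
03 ^ 61 = 62
c9 ^ 74 = bd
46 ^ 74 = 32
f2 ^ 61 = 93
3c ^ 63 = 5f
4c ^ 6b = 27
aa ^ 20 = 8a
46 ^ 65 = 23
b8 ^ 72 = ca
54 ^ 72 = 26
54 ^ 6f = 3b
5c ^ 72 = 2e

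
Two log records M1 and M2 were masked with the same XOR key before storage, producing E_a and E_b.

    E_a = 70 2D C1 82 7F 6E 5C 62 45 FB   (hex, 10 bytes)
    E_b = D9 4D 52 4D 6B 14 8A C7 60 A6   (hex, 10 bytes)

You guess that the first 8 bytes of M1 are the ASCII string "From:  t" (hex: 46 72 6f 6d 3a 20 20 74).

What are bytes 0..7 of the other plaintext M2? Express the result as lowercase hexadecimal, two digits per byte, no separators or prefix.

First, E_a ⊕ E_b = (M1 ⊕ K) ⊕ (M2 ⊕ K) = M1 ⊕ M2, so the key drops out. Then M2 = (M1 ⊕ M2) ⊕ M1 over the first 8 bytes.
byte 0: (70 XOR d9) XOR 46 = a9 XOR 46 = ef
byte 1: (2d XOR 4d) XOR 72 = 60 XOR 72 = 12
byte 2: (c1 XOR 52) XOR 6f = 93 XOR 6f = fc
byte 3: (82 XOR 4d) XOR 6d = cf XOR 6d = a2
byte 4: (7f XOR 6b) XOR 3a = 14 XOR 3a = 2e
byte 5: (6e XOR 14) XOR 20 = 7a XOR 20 = 5a
byte 6: (5c XOR 8a) XOR 20 = d6 XOR 20 = f6
byte 7: (62 XOR c7) XOR 74 = a5 XOR 74 = d1

ef12fca22e5af6d1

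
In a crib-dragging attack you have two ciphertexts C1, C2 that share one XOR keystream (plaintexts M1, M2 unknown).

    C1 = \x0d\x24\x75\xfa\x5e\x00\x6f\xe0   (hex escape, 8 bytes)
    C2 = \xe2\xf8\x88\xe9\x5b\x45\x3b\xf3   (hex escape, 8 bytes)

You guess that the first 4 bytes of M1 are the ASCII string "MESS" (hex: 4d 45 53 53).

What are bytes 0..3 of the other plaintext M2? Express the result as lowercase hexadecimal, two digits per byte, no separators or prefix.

First, C1 ⊕ C2 = (M1 ⊕ K) ⊕ (M2 ⊕ K) = M1 ⊕ M2, so the key drops out. Then M2 = (M1 ⊕ M2) ⊕ M1 over the first 4 bytes.
byte 0: (0d ⊕ e2) ⊕ 4d = ef ⊕ 4d = a2
byte 1: (24 ⊕ f8) ⊕ 45 = dc ⊕ 45 = 99
byte 2: (75 ⊕ 88) ⊕ 53 = fd ⊕ 53 = ae
byte 3: (fa ⊕ e9) ⊕ 53 = 13 ⊕ 53 = 40

a299ae40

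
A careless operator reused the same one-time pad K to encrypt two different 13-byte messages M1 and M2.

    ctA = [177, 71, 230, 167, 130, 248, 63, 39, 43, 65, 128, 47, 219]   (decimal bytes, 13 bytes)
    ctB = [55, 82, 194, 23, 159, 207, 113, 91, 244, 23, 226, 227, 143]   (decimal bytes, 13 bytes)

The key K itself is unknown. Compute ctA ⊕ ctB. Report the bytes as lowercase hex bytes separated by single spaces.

86 15 24 b0 1d 37 4e 7c df 56 62 cc 54

ctA ⊕ ctB = (M1 ⊕ K) ⊕ (M2 ⊕ K) = M1 ⊕ M2 — the shared key cancels under XOR.
10110001 xor 00110111 = 10000110
01000111 xor 01010010 = 00010101
11100110 xor 11000010 = 00100100
10100111 xor 00010111 = 10110000
10000010 xor 10011111 = 00011101
11111000 xor 11001111 = 00110111
00111111 xor 01110001 = 01001110
00100111 xor 01011011 = 01111100
00101011 xor 11110100 = 11011111
01000001 xor 00010111 = 01010110
10000000 xor 11100010 = 01100010
00101111 xor 11100011 = 11001100
11011011 xor 10001111 = 01010100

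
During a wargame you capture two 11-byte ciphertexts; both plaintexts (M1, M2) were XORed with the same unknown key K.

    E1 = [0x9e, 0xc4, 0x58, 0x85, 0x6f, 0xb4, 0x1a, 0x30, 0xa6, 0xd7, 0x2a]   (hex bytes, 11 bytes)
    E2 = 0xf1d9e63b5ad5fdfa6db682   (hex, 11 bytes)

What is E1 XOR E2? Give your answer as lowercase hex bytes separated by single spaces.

6f 1d be be 35 61 e7 ca cb 61 a8

E1 ⊕ E2 = (M1 ⊕ K) ⊕ (M2 ⊕ K) = M1 ⊕ M2 — the shared key cancels under XOR.
9e ⊕ f1 = 6f
c4 ⊕ d9 = 1d
58 ⊕ e6 = be
85 ⊕ 3b = be
6f ⊕ 5a = 35
b4 ⊕ d5 = 61
1a ⊕ fd = e7
30 ⊕ fa = ca
a6 ⊕ 6d = cb
d7 ⊕ b6 = 61
2a ⊕ 82 = a8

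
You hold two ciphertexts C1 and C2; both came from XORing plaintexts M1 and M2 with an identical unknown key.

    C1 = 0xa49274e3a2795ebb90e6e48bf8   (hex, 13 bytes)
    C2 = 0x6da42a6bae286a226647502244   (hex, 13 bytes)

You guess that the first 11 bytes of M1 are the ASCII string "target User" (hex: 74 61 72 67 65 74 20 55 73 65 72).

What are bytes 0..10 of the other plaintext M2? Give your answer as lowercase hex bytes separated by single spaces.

bd 57 2c ef 69 25 14 cc 85 c4 c6

First, C1 ⊕ C2 = (M1 ⊕ K) ⊕ (M2 ⊕ K) = M1 ⊕ M2, so the key drops out. Then M2 = (M1 ⊕ M2) ⊕ M1 over the first 11 bytes.
byte 0: (a4 ⊕ 6d) ⊕ 74 = c9 ⊕ 74 = bd
byte 1: (92 ⊕ a4) ⊕ 61 = 36 ⊕ 61 = 57
byte 2: (74 ⊕ 2a) ⊕ 72 = 5e ⊕ 72 = 2c
byte 3: (e3 ⊕ 6b) ⊕ 67 = 88 ⊕ 67 = ef
byte 4: (a2 ⊕ ae) ⊕ 65 = 0c ⊕ 65 = 69
byte 5: (79 ⊕ 28) ⊕ 74 = 51 ⊕ 74 = 25
byte 6: (5e ⊕ 6a) ⊕ 20 = 34 ⊕ 20 = 14
byte 7: (bb ⊕ 22) ⊕ 55 = 99 ⊕ 55 = cc
byte 8: (90 ⊕ 66) ⊕ 73 = f6 ⊕ 73 = 85
byte 9: (e6 ⊕ 47) ⊕ 65 = a1 ⊕ 65 = c4
byte 10: (e4 ⊕ 50) ⊕ 72 = b4 ⊕ 72 = c6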